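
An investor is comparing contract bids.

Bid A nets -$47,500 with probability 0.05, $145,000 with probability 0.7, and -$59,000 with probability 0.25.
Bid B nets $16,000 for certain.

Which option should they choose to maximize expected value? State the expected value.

Bid A = 0.05 × (-47500) + 0.7 × 145000 + 0.25 × (-59000) = -2375 + 101500 − 14750 = 84375
Bid B: 16000 (certain)

Bid A ($84,375)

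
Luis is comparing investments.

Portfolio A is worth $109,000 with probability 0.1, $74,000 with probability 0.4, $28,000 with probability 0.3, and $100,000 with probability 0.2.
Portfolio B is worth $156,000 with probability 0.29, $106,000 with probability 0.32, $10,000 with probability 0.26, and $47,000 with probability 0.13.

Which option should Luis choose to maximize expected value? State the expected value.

Portfolio B ($87,870)

Portfolio A = 0.1 × 109000 + 0.4 × 74000 + 0.3 × 28000 + 0.2 × 100000 = 10900 + 29600 + 8400 + 20000 = 68900
Portfolio B = 0.29 × 156000 + 0.32 × 106000 + 0.26 × 10000 + 0.13 × 47000 = 45240 + 33920 + 2600 + 6110 = 87870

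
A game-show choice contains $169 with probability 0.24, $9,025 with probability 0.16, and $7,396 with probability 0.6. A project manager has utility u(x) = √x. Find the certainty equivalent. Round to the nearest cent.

E[u] = 0.24·√169 + 0.16·√9025 + 0.6·√7396 = 0.24·13 + 0.16·95 + 0.6·86 = 69.92
CE = (69.92)² = 4888.8064

$4,888.81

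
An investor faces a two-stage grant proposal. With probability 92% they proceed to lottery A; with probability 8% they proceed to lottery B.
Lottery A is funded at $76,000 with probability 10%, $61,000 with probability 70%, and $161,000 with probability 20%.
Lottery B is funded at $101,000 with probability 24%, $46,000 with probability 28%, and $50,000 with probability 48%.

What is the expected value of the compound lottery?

$80,789.60

EV(A) = 0.1 × 76000 + 0.7 × 61000 + 0.2 × 161000 = 7600 + 42700 + 32200 = 82500
EV(B) = 0.24 × 101000 + 0.28 × 46000 + 0.48 × 50000 = 24240 + 12880 + 24000 = 61120
Overall = 0.92 × 82500 + 0.08 × 61120 = 75900 + 4889.6 = 80789.6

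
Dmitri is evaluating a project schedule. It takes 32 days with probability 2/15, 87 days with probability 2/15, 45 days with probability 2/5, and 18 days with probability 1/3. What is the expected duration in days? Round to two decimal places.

EV = 2/15 × 32 + 2/15 × 87 + 2/5 × 45 + 1/3 × 18 = 4.2667 + 11.6 + 18 + 6 = 39.8667

39.87 days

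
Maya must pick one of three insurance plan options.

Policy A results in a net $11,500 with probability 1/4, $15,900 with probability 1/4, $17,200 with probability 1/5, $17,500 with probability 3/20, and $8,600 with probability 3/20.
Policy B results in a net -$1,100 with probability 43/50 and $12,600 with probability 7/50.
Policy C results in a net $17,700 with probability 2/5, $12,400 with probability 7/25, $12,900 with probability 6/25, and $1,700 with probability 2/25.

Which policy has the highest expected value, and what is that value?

Policy A ($14,205)

Policy A = 1/4 × 11500 + 1/4 × 15900 + 1/5 × 17200 + 3/20 × 17500 + 3/20 × 8600 = 2875 + 3975 + 3440 + 2625 + 1290 = 14205
Policy B = 43/50 × (-1100) + 7/50 × 12600 = -946 + 1764 = 818
Policy C = 2/5 × 17700 + 7/25 × 12400 + 6/25 × 12900 + 2/25 × 1700 = 7080 + 3472 + 3096 + 136 = 13784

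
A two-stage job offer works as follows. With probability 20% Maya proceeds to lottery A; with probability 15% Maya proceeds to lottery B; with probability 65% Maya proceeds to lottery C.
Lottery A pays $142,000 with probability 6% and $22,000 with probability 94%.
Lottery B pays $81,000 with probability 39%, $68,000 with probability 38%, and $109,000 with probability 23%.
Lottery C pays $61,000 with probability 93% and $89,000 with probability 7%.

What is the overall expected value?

EV(A) = 0.06 × 142000 + 0.94 × 22000 = 8520 + 20680 = 29200
EV(B) = 0.39 × 81000 + 0.38 × 68000 + 0.23 × 109000 = 31590 + 25840 + 25070 = 82500
EV(C) = 0.93 × 61000 + 0.07 × 89000 = 56730 + 6230 = 62960
Overall = 0.2 × 29200 + 0.15 × 82500 + 0.65 × 62960 = 5840 + 12375 + 40924 = 59139

$59,139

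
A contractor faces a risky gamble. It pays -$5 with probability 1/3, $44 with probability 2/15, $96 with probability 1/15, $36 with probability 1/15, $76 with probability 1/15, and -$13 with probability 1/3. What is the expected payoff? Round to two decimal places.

EV = 1/3 × (-5) + 2/15 × 44 + 1/15 × 96 + 1/15 × 36 + 1/15 × 76 + 1/3 × (-13) = -1.6667 + 5.8667 + 6.4 + 2.4 + 5.0667 − 4.3333 = 13.7333

$13.73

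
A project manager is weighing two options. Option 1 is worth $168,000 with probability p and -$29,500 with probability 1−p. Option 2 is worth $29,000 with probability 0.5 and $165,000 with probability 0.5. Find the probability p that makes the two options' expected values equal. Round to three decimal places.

p = 0.641

EV(Option 2) = 0.5 × 29000 + 0.5 × 165000 = 14500 + 82500 = 97000
p·168000 + (1−p)·(-29500) = 97000
197500p − 29500 = 97000
p = (97000 + 29500) / 197500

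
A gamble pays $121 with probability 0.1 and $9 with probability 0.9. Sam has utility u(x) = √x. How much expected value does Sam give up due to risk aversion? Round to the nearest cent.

E[u] = 0.1·√121 + 0.9·√9 = 0.1·11 + 0.9·3 = 3.8
CE = (3.8)² = 14.44
Risk premium = EV − CE = 20.2 − 14.44 = 5.76

$5.76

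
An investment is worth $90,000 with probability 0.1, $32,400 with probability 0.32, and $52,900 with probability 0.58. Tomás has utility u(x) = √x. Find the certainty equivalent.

$48,841

E[u] = 0.1·√90000 + 0.32·√32400 + 0.58·√52900 = 0.1·300 + 0.32·180 + 0.58·230 = 221
CE = (221)² = 48841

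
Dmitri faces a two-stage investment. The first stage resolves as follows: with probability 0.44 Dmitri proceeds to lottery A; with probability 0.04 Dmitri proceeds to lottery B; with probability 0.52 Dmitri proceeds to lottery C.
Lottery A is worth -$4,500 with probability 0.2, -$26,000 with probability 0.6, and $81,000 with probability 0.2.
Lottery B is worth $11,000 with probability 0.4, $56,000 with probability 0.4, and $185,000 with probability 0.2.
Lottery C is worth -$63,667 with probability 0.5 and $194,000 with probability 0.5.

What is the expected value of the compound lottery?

$36,306.58

EV(A) = 0.2 × (-4500) + 0.6 × (-26000) + 0.2 × 81000 = -900 − 15600 + 16200 = -300
EV(B) = 0.4 × 11000 + 0.4 × 56000 + 0.2 × 185000 = 4400 + 22400 + 37000 = 63800
EV(C) = 0.5 × (-63667) + 0.5 × 194000 = -31833.5 + 97000 = 65166.5
Overall = 0.44 × (-300) + 0.04 × 63800 + 0.52 × 65166.5 = -132 + 2552 + 33886.58 = 36306.58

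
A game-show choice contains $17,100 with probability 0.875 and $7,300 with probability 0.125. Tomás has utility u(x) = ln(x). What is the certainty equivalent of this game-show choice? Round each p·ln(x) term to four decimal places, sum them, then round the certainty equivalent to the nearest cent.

E[u] = 0.875·ln(17100) + 0.125·ln(7300) = 8.5285 + 1.1120 = 9.6405
CE = e^9.6405 ≈ 15375.03

$15,375.03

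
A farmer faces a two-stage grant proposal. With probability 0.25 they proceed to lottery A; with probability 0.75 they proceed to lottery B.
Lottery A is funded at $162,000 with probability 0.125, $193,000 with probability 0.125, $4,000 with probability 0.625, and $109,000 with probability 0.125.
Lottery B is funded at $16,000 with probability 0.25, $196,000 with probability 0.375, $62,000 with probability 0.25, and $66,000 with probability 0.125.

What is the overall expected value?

$91,062.50

EV(A) = 0.125 × 162000 + 0.125 × 193000 + 0.625 × 4000 + 0.125 × 109000 = 20250 + 24125 + 2500 + 13625 = 60500
EV(B) = 0.25 × 16000 + 0.375 × 196000 + 0.25 × 62000 + 0.125 × 66000 = 4000 + 73500 + 15500 + 8250 = 101250
Overall = 0.25 × 60500 + 0.75 × 101250 = 15125 + 75937.5 = 91062.5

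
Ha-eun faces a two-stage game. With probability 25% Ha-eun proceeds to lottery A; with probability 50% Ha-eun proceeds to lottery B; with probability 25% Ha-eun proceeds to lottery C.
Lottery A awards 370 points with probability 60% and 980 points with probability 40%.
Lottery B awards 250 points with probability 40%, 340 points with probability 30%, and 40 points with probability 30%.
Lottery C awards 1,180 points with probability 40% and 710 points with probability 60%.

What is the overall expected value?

485 points

EV(A) = 0.6 × 370 + 0.4 × 980 = 222 + 392 = 614
EV(B) = 0.4 × 250 + 0.3 × 340 + 0.3 × 40 = 100 + 102 + 12 = 214
EV(C) = 0.4 × 1180 + 0.6 × 710 = 472 + 426 = 898
Overall = 0.25 × 614 + 0.5 × 214 + 0.25 × 898 = 153.5 + 107 + 224.5 = 485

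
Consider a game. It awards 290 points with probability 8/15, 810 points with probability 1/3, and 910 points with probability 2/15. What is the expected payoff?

546 points

EV = 8/15 × 290 + 1/3 × 810 + 2/15 × 910 = 154.6667 + 270 + 121.3333 = 546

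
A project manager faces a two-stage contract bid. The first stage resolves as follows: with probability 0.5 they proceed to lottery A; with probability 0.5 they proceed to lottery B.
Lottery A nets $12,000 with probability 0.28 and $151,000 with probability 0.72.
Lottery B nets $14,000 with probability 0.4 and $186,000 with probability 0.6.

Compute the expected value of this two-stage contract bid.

$114,640

EV(A) = 0.28 × 12000 + 0.72 × 151000 = 3360 + 108720 = 112080
EV(B) = 0.4 × 14000 + 0.6 × 186000 = 5600 + 111600 = 117200
Overall = 0.5 × 112080 + 0.5 × 117200 = 56040 + 58600 = 114640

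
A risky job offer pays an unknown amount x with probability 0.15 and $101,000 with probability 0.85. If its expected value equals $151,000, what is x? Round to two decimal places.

x = $434,333.33

0.15·x + 0.85·101000 = 151000
0.15·x = 151000 − 85850 = 65150
x = 65150 / 0.15 = 434333.3333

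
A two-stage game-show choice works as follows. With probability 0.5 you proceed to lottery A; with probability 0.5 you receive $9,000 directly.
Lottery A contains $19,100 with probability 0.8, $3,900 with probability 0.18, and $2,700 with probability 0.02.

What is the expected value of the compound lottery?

EV(A) = 0.8 × 19100 + 0.18 × 3900 + 0.02 × 2700 = 15280 + 702 + 54 = 16036
Branch B: 9000 (certain)
Overall = 0.5 × 16036 + 0.5 × 9000 = 8018 + 4500 = 12518

$12,518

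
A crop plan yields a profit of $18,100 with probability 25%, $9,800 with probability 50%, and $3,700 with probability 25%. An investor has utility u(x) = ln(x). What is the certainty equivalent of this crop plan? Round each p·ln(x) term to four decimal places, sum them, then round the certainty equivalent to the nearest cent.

$8,955.29

E[u] = 0.25·ln(18100) + 0.5·ln(9800) + 0.25·ln(3700) = 2.4509 + 4.5951 + 2.0540 = 9.1000
CE = e^9.1000 ≈ 8955.29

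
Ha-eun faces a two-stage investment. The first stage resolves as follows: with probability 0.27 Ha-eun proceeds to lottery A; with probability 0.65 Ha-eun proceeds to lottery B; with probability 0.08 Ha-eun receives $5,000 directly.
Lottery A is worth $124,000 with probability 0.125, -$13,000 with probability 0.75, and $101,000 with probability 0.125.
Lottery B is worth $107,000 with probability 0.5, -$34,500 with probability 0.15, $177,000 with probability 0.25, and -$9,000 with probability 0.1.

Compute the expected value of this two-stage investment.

$64,950

EV(A) = 0.125 × 124000 + 0.75 × (-13000) + 0.125 × 101000 = 15500 − 9750 + 12625 = 18375
EV(B) = 0.5 × 107000 + 0.15 × (-34500) + 0.25 × 177000 + 0.1 × (-9000) = 53500 − 5175 + 44250 − 900 = 91675
Branch C: 5000 (certain)
Overall = 0.27 × 18375 + 0.65 × 91675 + 0.08 × 5000 = 4961.25 + 59588.75 + 400 = 64950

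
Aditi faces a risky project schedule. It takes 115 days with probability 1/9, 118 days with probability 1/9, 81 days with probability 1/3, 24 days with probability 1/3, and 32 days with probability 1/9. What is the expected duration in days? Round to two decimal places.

EV = 1/9 × 115 + 1/9 × 118 + 1/3 × 81 + 1/3 × 24 + 1/9 × 32 = 12.7778 + 13.1111 + 27 + 8 + 3.5556 = 64.4444

64.44 days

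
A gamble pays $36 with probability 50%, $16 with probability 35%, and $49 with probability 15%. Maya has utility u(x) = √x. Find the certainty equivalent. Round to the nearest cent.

$29.70

E[u] = 0.5·√36 + 0.35·√16 + 0.15·√49 = 0.5·6 + 0.35·4 + 0.15·7 = 5.45
CE = (5.45)² = 29.7025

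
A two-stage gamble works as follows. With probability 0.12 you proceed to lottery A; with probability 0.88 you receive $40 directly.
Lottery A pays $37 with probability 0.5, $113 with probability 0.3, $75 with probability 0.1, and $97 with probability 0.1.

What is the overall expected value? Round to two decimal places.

EV(A) = 0.5 × 37 + 0.3 × 113 + 0.1 × 75 + 0.1 × 97 = 18.5 + 33.9 + 7.5 + 9.7 = 69.6
Branch B: 40 (certain)
Overall = 0.12 × 69.6 + 0.88 × 40 = 8.352 + 35.2 = 43.552

$43.55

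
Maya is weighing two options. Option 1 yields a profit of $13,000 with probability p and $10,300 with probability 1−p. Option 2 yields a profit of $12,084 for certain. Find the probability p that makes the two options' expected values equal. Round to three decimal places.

p = 0.661

p·13000 + (1−p)·10300 = 12084
2700p + 10300 = 12084
p = (12084 − 10300) / 2700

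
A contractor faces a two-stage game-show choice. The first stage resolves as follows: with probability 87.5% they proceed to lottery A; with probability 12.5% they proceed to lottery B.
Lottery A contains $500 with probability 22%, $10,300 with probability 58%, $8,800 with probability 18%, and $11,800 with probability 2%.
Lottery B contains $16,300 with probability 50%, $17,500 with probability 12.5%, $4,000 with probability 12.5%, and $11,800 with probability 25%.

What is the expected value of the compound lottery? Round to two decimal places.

EV(A) = 0.22 × 500 + 0.58 × 10300 + 0.18 × 8800 + 0.02 × 11800 = 110 + 5974 + 1584 + 236 = 7904
EV(B) = 0.5 × 16300 + 0.125 × 17500 + 0.125 × 4000 + 0.25 × 11800 = 8150 + 2187.5 + 500 + 2950 = 13787.5
Overall = 0.875 × 7904 + 0.125 × 13787.5 = 6916 + 1723.4375 = 8639.4375

$8,639.44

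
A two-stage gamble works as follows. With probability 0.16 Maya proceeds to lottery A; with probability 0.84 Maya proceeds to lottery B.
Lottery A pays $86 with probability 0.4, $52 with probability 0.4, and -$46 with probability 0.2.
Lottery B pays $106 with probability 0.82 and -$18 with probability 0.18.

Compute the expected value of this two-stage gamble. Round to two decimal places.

$77.65

EV(A) = 0.4 × 86 + 0.4 × 52 + 0.2 × (-46) = 34.4 + 20.8 − 9.2 = 46
EV(B) = 0.82 × 106 + 0.18 × (-18) = 86.92 − 3.24 = 83.68
Overall = 0.16 × 46 + 0.84 × 83.68 = 7.36 + 70.2912 = 77.6512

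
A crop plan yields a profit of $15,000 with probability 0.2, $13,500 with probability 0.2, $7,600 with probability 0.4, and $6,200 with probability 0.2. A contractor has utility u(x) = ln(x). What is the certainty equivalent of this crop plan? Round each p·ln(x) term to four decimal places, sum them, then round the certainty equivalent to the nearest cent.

$9,378.73

E[u] = 0.2·ln(15000) + 0.2·ln(13500) + 0.4·ln(7600) + 0.2·ln(6200) = 1.9232 + 1.9021 + 3.5744 + 1.7465 = 9.1462
CE = e^9.1462 ≈ 9378.73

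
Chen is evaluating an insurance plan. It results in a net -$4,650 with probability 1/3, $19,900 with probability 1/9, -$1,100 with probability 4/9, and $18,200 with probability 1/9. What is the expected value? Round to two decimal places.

$2,194.44

EV = 1/3 × (-4650) + 1/9 × 19900 + 4/9 × (-1100) + 1/9 × 18200 = -1550 + 2211.1111 − 488.8889 + 2022.2222 = 2194.4444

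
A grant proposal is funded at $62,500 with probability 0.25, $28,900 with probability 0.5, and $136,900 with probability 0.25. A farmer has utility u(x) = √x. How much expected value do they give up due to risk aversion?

$6,700

E[u] = 0.25·√62500 + 0.5·√28900 + 0.25·√136900 = 0.25·250 + 0.5·170 + 0.25·370 = 240
CE = (240)² = 57600
Risk premium = EV − CE = 64300 − 57600 = 6700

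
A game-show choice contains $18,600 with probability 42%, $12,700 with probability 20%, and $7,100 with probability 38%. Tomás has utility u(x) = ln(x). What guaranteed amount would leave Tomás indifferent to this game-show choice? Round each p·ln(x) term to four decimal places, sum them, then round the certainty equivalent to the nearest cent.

E[u] = 0.42·ln(18600) + 0.2·ln(12700) + 0.38·ln(7100) = 4.1290 + 1.8899 + 3.3698 = 9.3887
CE = e^9.3887 ≈ 11952.55

$11,952.55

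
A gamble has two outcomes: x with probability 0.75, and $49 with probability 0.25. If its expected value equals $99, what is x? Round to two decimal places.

0.75·x + 0.25·49 = 99
0.75·x = 99 − 12.25 = 86.75
x = 86.75 / 0.75 = 115.6667

x = $115.67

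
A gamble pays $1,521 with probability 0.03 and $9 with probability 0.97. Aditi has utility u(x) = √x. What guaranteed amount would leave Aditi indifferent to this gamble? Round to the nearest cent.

E[u] = 0.03·√1521 + 0.97·√9 = 0.03·39 + 0.97·3 = 4.08
CE = (4.08)² = 16.6464

$16.65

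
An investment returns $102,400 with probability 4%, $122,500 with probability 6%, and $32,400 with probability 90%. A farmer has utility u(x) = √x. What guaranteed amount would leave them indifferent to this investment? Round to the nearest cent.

E[u] = 0.04·√102400 + 0.06·√122500 + 0.9·√32400 = 0.04·320 + 0.06·350 + 0.9·180 = 195.8
CE = (195.8)² = 38337.64

$38,337.64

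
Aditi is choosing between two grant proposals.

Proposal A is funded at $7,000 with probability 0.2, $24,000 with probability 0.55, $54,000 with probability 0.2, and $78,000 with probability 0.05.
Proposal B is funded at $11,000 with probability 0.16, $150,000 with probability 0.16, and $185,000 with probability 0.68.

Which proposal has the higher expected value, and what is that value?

Proposal B ($151,560)

Proposal A = 0.2 × 7000 + 0.55 × 24000 + 0.2 × 54000 + 0.05 × 78000 = 1400 + 13200 + 10800 + 3900 = 29300
Proposal B = 0.16 × 11000 + 0.16 × 150000 + 0.68 × 185000 = 1760 + 24000 + 125800 = 151560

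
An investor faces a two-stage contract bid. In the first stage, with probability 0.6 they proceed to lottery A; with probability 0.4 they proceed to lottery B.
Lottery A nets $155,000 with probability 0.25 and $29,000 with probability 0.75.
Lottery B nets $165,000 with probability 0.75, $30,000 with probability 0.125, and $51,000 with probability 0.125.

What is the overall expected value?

EV(A) = 0.25 × 155000 + 0.75 × 29000 = 38750 + 21750 = 60500
EV(B) = 0.75 × 165000 + 0.125 × 30000 + 0.125 × 51000 = 123750 + 3750 + 6375 = 133875
Overall = 0.6 × 60500 + 0.4 × 133875 = 36300 + 53550 = 89850

$89,850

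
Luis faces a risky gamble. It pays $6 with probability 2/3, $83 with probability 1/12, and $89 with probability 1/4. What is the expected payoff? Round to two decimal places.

EV = 2/3 × 6 + 1/12 × 83 + 1/4 × 89 = 4 + 6.9167 + 22.25 = 33.1667

$33.17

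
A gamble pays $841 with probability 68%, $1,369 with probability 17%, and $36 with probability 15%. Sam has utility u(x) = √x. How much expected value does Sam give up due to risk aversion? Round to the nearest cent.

$85.86

E[u] = 0.68·√841 + 0.17·√1369 + 0.15·√36 = 0.68·29 + 0.17·37 + 0.15·6 = 26.91
CE = (26.91)² = 724.1481
Risk premium = EV − CE = 810.01 − 724.1481 = 85.8619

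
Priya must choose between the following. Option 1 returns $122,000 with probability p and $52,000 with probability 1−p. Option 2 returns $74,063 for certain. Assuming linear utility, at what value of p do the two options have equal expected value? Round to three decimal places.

p = 0.315

p·122000 + (1−p)·52000 = 74063
70000p + 52000 = 74063
p = (74063 − 52000) / 70000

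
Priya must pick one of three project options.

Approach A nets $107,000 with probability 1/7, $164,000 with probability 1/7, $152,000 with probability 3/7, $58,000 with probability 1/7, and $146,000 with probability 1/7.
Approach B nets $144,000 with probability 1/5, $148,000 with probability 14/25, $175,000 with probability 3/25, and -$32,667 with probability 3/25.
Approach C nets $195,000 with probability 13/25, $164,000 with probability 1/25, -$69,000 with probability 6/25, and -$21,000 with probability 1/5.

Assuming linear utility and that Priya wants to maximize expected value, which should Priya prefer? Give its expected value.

Approach A ($133,000)

Approach A = 1/7 × 107000 + 1/7 × 164000 + 3/7 × 152000 + 1/7 × 58000 + 1/7 × 146000 = 15285.7143 + 23428.5714 + 65142.8571 + 8285.7143 + 20857.1429 = 133000
Approach B = 1/5 × 144000 + 14/25 × 148000 + 3/25 × 175000 + 3/25 × (-32667) = 28800 + 82880 + 21000 − 3920.04 = 128759.96
Approach C = 13/25 × 195000 + 1/25 × 164000 + 6/25 × (-69000) + 1/5 × (-21000) = 101400 + 6560 − 16560 − 4200 = 87200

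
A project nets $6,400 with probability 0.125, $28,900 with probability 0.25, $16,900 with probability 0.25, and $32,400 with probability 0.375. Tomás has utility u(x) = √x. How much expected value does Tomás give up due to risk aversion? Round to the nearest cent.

$1,143.75

E[u] = 0.125·√6400 + 0.25·√28900 + 0.25·√16900 + 0.375·√32400 = 0.125·80 + 0.25·170 + 0.25·130 + 0.375·180 = 152.5
CE = (152.5)² = 23256.25
Risk premium = EV − CE = 24400 − 23256.25 = 1143.75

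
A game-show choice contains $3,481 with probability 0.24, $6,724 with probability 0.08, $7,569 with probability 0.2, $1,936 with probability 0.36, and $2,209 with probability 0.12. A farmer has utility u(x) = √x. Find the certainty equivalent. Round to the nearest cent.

$3,552.16

E[u] = 0.24·√3481 + 0.08·√6724 + 0.2·√7569 + 0.36·√1936 + 0.12·√2209 = 0.24·59 + 0.08·82 + 0.2·87 + 0.36·44 + 0.12·47 = 59.6
CE = (59.6)² = 3552.16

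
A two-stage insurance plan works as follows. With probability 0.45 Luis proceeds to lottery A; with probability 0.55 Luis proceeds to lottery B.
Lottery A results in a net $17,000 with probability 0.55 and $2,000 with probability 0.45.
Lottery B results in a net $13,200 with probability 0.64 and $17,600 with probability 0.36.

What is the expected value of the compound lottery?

$12,743.70

EV(A) = 0.55 × 17000 + 0.45 × 2000 = 9350 + 900 = 10250
EV(B) = 0.64 × 13200 + 0.36 × 17600 = 8448 + 6336 = 14784
Overall = 0.45 × 10250 + 0.55 × 14784 = 4612.5 + 8131.2 = 12743.7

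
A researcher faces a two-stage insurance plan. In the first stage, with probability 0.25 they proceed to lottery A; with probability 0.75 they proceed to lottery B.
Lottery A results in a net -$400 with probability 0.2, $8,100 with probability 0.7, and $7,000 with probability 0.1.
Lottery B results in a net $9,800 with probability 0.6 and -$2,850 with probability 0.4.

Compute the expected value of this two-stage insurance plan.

$5,127.50

EV(A) = 0.2 × (-400) + 0.7 × 8100 + 0.1 × 7000 = -80 + 5670 + 700 = 6290
EV(B) = 0.6 × 9800 + 0.4 × (-2850) = 5880 − 1140 = 4740
Overall = 0.25 × 6290 + 0.75 × 4740 = 1572.5 + 3555 = 5127.5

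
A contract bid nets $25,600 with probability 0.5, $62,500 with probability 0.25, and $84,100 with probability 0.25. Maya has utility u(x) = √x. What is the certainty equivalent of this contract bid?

$46,225

E[u] = 0.5·√25600 + 0.25·√62500 + 0.25·√84100 = 0.5·160 + 0.25·250 + 0.25·290 = 215
CE = (215)² = 46225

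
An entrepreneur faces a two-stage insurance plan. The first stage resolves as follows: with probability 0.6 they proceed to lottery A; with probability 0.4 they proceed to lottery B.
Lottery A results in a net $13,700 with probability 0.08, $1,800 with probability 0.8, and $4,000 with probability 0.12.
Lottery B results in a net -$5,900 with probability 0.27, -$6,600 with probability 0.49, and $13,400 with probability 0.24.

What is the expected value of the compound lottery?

EV(A) = 0.08 × 13700 + 0.8 × 1800 + 0.12 × 4000 = 1096 + 1440 + 480 = 3016
EV(B) = 0.27 × (-5900) + 0.49 × (-6600) + 0.24 × 13400 = -1593 − 3234 + 3216 = -1611
Overall = 0.6 × 3016 + 0.4 × (-1611) = 1809.6 − 644.4 = 1165.2

$1,165.20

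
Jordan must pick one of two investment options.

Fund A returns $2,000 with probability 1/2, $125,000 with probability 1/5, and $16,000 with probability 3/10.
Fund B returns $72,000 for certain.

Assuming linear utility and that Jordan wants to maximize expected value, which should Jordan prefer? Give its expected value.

Fund A = 1/2 × 2000 + 1/5 × 125000 + 3/10 × 16000 = 1000 + 25000 + 4800 = 30800
Fund B: 72000 (certain)

Fund B ($72,000)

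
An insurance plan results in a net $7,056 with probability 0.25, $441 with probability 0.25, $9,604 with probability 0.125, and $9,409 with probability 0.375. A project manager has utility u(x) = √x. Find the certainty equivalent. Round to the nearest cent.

$5,606.27

E[u] = 0.25·√7056 + 0.25·√441 + 0.125·√9604 + 0.375·√9409 = 0.25·84 + 0.25·21 + 0.125·98 + 0.375·97 = 74.875
CE = (74.875)² = 5606.265625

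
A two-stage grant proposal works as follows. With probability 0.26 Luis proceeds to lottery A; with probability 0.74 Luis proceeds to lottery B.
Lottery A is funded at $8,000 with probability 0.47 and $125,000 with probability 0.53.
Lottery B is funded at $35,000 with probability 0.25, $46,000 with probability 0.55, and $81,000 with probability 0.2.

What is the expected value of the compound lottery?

$55,387.60

EV(A) = 0.47 × 8000 + 0.53 × 125000 = 3760 + 66250 = 70010
EV(B) = 0.25 × 35000 + 0.55 × 46000 + 0.2 × 81000 = 8750 + 25300 + 16200 = 50250
Overall = 0.26 × 70010 + 0.74 × 50250 = 18202.6 + 37185 = 55387.6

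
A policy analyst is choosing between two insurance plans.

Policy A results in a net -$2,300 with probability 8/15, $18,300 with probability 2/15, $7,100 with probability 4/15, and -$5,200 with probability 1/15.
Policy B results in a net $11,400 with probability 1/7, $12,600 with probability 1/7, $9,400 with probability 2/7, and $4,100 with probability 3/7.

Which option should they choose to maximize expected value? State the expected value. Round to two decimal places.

Policy B ($7,871.43)

Policy A = 8/15 × (-2300) + 2/15 × 18300 + 4/15 × 7100 + 1/15 × (-5200) = -1226.6667 + 2440 + 1893.3333 − 346.6667 = 2760
Policy B = 1/7 × 11400 + 1/7 × 12600 + 2/7 × 9400 + 3/7 × 4100 = 1628.5714 + 1800 + 2685.7143 + 1757.1429 = 7871.4286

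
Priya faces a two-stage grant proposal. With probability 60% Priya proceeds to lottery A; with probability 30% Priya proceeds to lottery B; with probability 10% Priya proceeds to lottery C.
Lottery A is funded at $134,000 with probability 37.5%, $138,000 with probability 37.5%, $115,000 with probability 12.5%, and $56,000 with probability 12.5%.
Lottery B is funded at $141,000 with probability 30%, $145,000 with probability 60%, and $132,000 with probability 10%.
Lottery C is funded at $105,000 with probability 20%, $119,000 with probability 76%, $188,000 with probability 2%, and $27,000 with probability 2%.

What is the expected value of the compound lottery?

$128,349

EV(A) = 0.375 × 134000 + 0.375 × 138000 + 0.125 × 115000 + 0.125 × 56000 = 50250 + 51750 + 14375 + 7000 = 123375
EV(B) = 0.3 × 141000 + 0.6 × 145000 + 0.1 × 132000 = 42300 + 87000 + 13200 = 142500
EV(C) = 0.2 × 105000 + 0.76 × 119000 + 0.02 × 188000 + 0.02 × 27000 = 21000 + 90440 + 3760 + 540 = 115740
Overall = 0.6 × 123375 + 0.3 × 142500 + 0.1 × 115740 = 74025 + 42750 + 11574 = 128349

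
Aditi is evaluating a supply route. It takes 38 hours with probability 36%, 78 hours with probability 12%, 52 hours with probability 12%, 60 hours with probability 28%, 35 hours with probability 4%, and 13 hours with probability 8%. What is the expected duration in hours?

EV = 0.36 × 38 + 0.12 × 78 + 0.12 × 52 + 0.28 × 60 + 0.04 × 35 + 0.08 × 13 = 13.68 + 9.36 + 6.24 + 16.8 + 1.4 + 1.04 = 48.52

48.52 hours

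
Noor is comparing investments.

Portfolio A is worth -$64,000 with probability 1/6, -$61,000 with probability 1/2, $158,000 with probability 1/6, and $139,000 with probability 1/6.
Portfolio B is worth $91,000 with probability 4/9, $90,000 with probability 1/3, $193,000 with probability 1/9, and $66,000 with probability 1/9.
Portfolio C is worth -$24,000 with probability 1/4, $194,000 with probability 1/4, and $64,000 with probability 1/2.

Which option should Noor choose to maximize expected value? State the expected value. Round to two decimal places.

Portfolio A = 1/6 × (-64000) + 1/2 × (-61000) + 1/6 × 158000 + 1/6 × 139000 = -10666.6667 − 30500 + 26333.3333 + 23166.6667 = 8333.3333
Portfolio B = 4/9 × 91000 + 1/3 × 90000 + 1/9 × 193000 + 1/9 × 66000 = 40444.4444 + 30000 + 21444.4444 + 7333.3333 = 99222.2222
Portfolio C = 1/4 × (-24000) + 1/4 × 194000 + 1/2 × 64000 = -6000 + 48500 + 32000 = 74500

Portfolio B ($99,222.22)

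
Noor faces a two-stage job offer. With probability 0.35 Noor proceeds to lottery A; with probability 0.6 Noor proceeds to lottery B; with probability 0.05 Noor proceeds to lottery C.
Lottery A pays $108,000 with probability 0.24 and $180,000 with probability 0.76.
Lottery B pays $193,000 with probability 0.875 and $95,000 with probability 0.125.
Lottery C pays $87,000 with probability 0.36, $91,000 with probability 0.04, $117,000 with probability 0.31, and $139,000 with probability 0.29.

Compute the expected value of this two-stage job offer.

EV(A) = 0.24 × 108000 + 0.76 × 180000 = 25920 + 136800 = 162720
EV(B) = 0.875 × 193000 + 0.125 × 95000 = 168875 + 11875 = 180750
EV(C) = 0.36 × 87000 + 0.04 × 91000 + 0.31 × 117000 + 0.29 × 139000 = 31320 + 3640 + 36270 + 40310 = 111540
Overall = 0.35 × 162720 + 0.6 × 180750 + 0.05 × 111540 = 56952 + 108450 + 5577 = 170979

$170,979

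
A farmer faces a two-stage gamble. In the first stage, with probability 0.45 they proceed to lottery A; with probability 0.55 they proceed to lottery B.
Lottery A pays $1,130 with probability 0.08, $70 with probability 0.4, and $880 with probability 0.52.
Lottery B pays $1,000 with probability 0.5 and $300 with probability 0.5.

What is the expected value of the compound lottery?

$616.70

EV(A) = 0.08 × 1130 + 0.4 × 70 + 0.52 × 880 = 90.4 + 28 + 457.6 = 576
EV(B) = 0.5 × 1000 + 0.5 × 300 = 500 + 150 = 650
Overall = 0.45 × 576 + 0.55 × 650 = 259.2 + 357.5 = 616.7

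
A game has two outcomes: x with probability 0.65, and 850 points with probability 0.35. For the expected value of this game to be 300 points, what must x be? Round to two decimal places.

x = 3.85 points

0.65·x + 0.35·850 = 300
0.65·x = 300 − 297.5 = 2.5
x = 2.5 / 0.65 = 3.8462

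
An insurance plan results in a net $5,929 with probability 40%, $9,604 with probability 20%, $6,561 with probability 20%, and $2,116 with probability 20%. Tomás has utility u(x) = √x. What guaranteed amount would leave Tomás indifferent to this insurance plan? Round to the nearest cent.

$5,745.64

E[u] = 0.4·√5929 + 0.2·√9604 + 0.2·√6561 + 0.2·√2116 = 0.4·77 + 0.2·98 + 0.2·81 + 0.2·46 = 75.8
CE = (75.8)² = 5745.64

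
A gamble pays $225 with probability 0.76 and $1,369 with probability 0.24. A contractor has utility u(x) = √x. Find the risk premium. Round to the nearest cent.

$88.28

E[u] = 0.76·√225 + 0.24·√1369 = 0.76·15 + 0.24·37 = 20.28
CE = (20.28)² = 411.2784
Risk premium = EV − CE = 499.56 − 411.2784 = 88.2816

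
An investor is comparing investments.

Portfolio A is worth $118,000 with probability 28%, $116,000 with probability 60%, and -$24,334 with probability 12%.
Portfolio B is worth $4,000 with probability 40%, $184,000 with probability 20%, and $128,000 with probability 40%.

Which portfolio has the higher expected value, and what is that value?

Portfolio A = 0.28 × 118000 + 0.6 × 116000 + 0.12 × (-24334) = 33040 + 69600 − 2920.08 = 99719.92
Portfolio B = 0.4 × 4000 + 0.2 × 184000 + 0.4 × 128000 = 1600 + 36800 + 51200 = 89600

Portfolio A ($99,719.92)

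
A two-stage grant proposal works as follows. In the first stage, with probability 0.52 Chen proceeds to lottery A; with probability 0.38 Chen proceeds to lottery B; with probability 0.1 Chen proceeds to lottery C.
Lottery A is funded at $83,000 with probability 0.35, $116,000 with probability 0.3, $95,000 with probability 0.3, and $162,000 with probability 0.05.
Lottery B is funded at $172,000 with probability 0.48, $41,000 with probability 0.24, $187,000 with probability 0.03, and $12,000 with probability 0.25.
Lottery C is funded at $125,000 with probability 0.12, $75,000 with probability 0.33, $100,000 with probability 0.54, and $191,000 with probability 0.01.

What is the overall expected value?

EV(A) = 0.35 × 83000 + 0.3 × 116000 + 0.3 × 95000 + 0.05 × 162000 = 29050 + 34800 + 28500 + 8100 = 100450
EV(B) = 0.48 × 172000 + 0.24 × 41000 + 0.03 × 187000 + 0.25 × 12000 = 82560 + 9840 + 5610 + 3000 = 101010
EV(C) = 0.12 × 125000 + 0.33 × 75000 + 0.54 × 100000 + 0.01 × 191000 = 15000 + 24750 + 54000 + 1910 = 95660
Overall = 0.52 × 100450 + 0.38 × 101010 + 0.1 × 95660 = 52234 + 38383.8 + 9566 = 100183.8

$100,183.80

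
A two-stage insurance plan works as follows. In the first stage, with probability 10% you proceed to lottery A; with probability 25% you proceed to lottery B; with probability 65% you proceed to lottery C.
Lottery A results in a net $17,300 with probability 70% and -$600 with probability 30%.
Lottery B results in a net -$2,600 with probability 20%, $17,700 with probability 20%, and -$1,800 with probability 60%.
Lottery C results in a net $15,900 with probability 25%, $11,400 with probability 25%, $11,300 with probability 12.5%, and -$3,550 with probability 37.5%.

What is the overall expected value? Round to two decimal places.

EV(A) = 0.7 × 17300 + 0.3 × (-600) = 12110 − 180 = 11930
EV(B) = 0.2 × (-2600) + 0.2 × 17700 + 0.6 × (-1800) = -520 + 3540 − 1080 = 1940
EV(C) = 0.25 × 15900 + 0.25 × 11400 + 0.125 × 11300 + 0.375 × (-3550) = 3975 + 2850 + 1412.5 − 1331.25 = 6906.25
Overall = 0.1 × 11930 + 0.25 × 1940 + 0.65 × 6906.25 = 1193 + 485 + 4489.0625 = 6167.0625

$6,167.06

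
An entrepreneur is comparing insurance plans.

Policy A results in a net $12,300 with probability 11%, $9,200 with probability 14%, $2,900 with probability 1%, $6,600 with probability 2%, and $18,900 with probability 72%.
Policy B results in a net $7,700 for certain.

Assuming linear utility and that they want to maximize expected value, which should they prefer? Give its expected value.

Policy A = 0.11 × 12300 + 0.14 × 9200 + 0.01 × 2900 + 0.02 × 6600 + 0.72 × 18900 = 1353 + 1288 + 29 + 132 + 13608 = 16410
Policy B: 7700 (certain)

Policy A ($16,410)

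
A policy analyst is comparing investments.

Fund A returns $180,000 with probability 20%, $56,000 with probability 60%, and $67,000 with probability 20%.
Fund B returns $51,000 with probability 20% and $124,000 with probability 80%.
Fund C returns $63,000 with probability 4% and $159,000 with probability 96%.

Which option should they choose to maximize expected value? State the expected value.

Fund C ($155,160)

Fund A = 0.2 × 180000 + 0.6 × 56000 + 0.2 × 67000 = 36000 + 33600 + 13400 = 83000
Fund B = 0.2 × 51000 + 0.8 × 124000 = 10200 + 99200 = 109400
Fund C = 0.04 × 63000 + 0.96 × 159000 = 2520 + 152640 = 155160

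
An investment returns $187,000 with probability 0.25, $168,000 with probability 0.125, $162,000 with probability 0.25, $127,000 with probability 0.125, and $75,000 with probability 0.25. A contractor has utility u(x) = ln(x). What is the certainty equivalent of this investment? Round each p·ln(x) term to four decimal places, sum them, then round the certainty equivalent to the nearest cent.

$134,968.95

E[u] = 0.25·ln(187000) + 0.125·ln(168000) + 0.25·ln(162000) + 0.125·ln(127000) + 0.25·ln(75000) = 3.0347 + 1.5040 + 2.9988 + 1.4690 + 2.8063 = 11.8128
CE = e^11.8128 ≈ 134968.95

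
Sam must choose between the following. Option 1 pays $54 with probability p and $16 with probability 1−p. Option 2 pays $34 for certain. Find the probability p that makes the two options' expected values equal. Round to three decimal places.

p·54 + (1−p)·16 = 34
38p + 16 = 34
p = (34 − 16) / 38

p = 0.474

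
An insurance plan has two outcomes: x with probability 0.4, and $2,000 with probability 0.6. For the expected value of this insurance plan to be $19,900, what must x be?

x = $46,750

0.4·x + 0.6·2000 = 19900
0.4·x = 19900 − 1200 = 18700
x = 18700 / 0.4 = 46750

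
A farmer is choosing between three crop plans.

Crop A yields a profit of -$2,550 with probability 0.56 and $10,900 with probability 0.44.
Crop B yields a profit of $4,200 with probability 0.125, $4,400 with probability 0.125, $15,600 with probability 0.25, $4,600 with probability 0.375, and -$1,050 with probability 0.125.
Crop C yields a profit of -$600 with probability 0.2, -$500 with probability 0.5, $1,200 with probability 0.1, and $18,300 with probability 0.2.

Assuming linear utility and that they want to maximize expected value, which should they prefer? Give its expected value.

Crop A = 0.56 × (-2550) + 0.44 × 10900 = -1428 + 4796 = 3368
Crop B = 0.125 × 4200 + 0.125 × 4400 + 0.25 × 15600 + 0.375 × 4600 + 0.125 × (-1050) = 525 + 550 + 3900 + 1725 − 131.25 = 6568.75
Crop C = 0.2 × (-600) + 0.5 × (-500) + 0.1 × 1200 + 0.2 × 18300 = -120 − 250 + 120 + 3660 = 3410

Crop B ($6,568.75)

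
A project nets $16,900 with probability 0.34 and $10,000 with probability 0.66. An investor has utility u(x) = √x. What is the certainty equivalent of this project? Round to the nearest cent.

E[u] = 0.34·√16900 + 0.66·√10000 = 0.34·130 + 0.66·100 = 110.2
CE = (110.2)² = 12144.04

$12,144.04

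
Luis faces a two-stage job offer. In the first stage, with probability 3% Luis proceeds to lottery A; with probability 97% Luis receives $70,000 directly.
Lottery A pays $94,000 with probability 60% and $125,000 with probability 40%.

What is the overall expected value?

EV(A) = 0.6 × 94000 + 0.4 × 125000 = 56400 + 50000 = 106400
Branch B: 70000 (certain)
Overall = 0.03 × 106400 + 0.97 × 70000 = 3192 + 67900 = 71092

$71,092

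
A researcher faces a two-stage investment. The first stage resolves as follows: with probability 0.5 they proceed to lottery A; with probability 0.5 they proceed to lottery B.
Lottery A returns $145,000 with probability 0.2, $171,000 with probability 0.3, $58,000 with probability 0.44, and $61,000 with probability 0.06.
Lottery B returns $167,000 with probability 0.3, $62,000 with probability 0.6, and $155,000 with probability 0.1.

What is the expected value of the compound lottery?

$106,140

EV(A) = 0.2 × 145000 + 0.3 × 171000 + 0.44 × 58000 + 0.06 × 61000 = 29000 + 51300 + 25520 + 3660 = 109480
EV(B) = 0.3 × 167000 + 0.6 × 62000 + 0.1 × 155000 = 50100 + 37200 + 15500 = 102800
Overall = 0.5 × 109480 + 0.5 × 102800 = 54740 + 51400 = 106140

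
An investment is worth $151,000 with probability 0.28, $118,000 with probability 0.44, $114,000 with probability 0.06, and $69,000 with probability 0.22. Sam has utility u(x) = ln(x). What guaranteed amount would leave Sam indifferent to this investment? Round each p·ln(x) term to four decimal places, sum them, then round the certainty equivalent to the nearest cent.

$112,117.20

E[u] = 0.28·ln(151000) + 0.44·ln(118000) + 0.06·ln(114000) + 0.22·ln(69000) = 3.3390 + 5.1385 + 0.6986 + 2.4512 = 11.6273
CE = e^11.6273 ≈ 112117.20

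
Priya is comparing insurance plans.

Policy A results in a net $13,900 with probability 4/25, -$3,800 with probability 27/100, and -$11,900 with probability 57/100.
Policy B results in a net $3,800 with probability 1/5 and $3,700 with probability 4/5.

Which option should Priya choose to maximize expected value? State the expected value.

Policy B ($3,720)

Policy A = 4/25 × 13900 + 27/100 × (-3800) + 57/100 × (-11900) = 2224 − 1026 − 6783 = -5585
Policy B = 1/5 × 3800 + 4/5 × 3700 = 760 + 2960 = 3720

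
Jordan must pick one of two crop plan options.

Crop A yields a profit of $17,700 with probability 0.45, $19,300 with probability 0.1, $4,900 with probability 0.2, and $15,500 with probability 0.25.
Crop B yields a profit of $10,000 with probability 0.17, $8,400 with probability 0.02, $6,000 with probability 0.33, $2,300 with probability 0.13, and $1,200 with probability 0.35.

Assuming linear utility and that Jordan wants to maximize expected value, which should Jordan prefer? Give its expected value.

Crop A = 0.45 × 17700 + 0.1 × 19300 + 0.2 × 4900 + 0.25 × 15500 = 7965 + 1930 + 980 + 3875 = 14750
Crop B = 0.17 × 10000 + 0.02 × 8400 + 0.33 × 6000 + 0.13 × 2300 + 0.35 × 1200 = 1700 + 168 + 1980 + 299 + 420 = 4567

Crop A ($14,750)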